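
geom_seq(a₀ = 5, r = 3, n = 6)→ [5, 15, 45, 135, 405, 1215]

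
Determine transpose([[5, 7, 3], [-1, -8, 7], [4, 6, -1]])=[[5, -1, 4], [7, -8, 6], [3, 7, -1]]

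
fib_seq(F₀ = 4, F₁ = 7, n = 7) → F_2 = F_1 + F_0 = 11
F_3 = F_2 + F_1 = 18
F_4 = F_3 + F_2 = 29
...
= [4, 7, 11, 18, 29, 47, 76]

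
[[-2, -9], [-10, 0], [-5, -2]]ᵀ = [[-2, -10, -5], [-9, 0, -2]]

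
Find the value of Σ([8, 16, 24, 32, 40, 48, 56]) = 8 + 16 + 24 + 32 + 40 + 48 + 56
= 224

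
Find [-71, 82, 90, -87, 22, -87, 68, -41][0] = -71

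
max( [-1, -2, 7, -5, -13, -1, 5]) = 7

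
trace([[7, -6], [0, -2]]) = diagonal: 7 + (-2)
= 5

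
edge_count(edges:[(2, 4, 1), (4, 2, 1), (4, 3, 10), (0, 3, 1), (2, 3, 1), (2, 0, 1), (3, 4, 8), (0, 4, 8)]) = 8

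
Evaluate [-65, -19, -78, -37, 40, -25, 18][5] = -25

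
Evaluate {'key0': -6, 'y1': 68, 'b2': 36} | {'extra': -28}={'key0': -6, 'y1': 68, 'b2': 36, 'extra': -28}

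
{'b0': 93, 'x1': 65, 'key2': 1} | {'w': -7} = {'b0': 93, 'x1': 65, 'key2': 1, 'w': -7}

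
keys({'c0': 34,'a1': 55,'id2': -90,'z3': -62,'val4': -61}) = ['c0', 'a1', 'id2', 'z3', 'val4']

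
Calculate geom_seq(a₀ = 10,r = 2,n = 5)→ a_0 = 10*2^0 = 10
a_1 = 10*2^1 = 20
a_2 = 10*2^2 = 40
...
= [10, 20, 40, 80, 160]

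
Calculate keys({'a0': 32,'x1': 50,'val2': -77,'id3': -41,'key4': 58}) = ['a0', 'x1', 'val2', 'id3', 'key4']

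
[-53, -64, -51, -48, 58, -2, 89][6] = 89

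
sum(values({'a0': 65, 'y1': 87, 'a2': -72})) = 80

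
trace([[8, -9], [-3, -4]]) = diagonal: 8 + (-4)
= 4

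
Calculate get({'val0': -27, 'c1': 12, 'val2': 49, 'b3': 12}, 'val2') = 49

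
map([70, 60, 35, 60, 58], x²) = [4900, 3600, 1225, 3600, 3364]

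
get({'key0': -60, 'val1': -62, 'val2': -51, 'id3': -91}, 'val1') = -62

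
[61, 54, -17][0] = 61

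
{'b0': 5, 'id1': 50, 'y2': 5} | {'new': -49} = {'b0': 5, 'id1': 50, 'y2': 5, 'new': -49}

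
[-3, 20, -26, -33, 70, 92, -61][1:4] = [20, -26, -33]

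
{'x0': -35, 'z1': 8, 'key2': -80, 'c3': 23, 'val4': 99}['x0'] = -35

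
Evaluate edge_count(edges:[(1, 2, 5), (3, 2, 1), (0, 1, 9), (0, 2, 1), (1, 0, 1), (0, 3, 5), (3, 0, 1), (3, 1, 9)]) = 8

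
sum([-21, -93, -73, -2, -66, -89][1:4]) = -168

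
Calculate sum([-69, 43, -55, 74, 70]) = 63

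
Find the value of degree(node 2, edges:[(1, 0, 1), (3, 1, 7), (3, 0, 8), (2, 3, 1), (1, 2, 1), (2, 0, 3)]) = 3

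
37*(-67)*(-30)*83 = 6172710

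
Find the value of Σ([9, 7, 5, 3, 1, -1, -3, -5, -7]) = 9 + 7 + 5 + 3 + 1 + (-1) + (-3) + (-5) + (-7)
= 9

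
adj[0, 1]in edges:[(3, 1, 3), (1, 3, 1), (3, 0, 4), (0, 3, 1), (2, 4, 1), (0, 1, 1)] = 1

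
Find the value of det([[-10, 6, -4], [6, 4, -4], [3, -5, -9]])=(1)*(-10)*det([[4, -4], [-5, -9]]) + (-1)*(6)*det([[6, -4], [3, -9]]) + (1)*(-4)*det([[6, 4], [3, -5]])
= 560 + 252 + 168
= 980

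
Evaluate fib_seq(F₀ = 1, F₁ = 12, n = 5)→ [1, 12, 13, 25, 38]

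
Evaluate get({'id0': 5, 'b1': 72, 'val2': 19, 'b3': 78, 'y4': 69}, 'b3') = 78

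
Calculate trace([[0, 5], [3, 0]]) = diagonal: 0 + 0
= 0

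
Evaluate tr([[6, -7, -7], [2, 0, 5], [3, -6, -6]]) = 0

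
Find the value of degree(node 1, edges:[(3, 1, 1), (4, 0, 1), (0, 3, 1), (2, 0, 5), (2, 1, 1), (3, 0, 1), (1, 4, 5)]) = 3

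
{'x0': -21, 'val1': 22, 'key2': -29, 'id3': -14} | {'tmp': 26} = {'x0': -21, 'val1': 22, 'key2': -29, 'id3': -14, 'tmp': 26}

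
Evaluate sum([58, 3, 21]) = 82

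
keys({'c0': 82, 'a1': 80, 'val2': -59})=['c0', 'a1', 'val2']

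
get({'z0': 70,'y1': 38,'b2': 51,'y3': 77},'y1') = 38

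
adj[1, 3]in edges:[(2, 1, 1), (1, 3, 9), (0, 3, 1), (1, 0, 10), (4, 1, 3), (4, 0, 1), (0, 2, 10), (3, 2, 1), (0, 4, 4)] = 9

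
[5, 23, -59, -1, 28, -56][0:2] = [5, 23]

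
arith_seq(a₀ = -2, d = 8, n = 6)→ a_0 = -2 + 0*8 = -2
a_1 = -2 + 1*8 = 6
a_2 = -2 + 2*8 = 14
...
= [-2, 6, 14, 22, 30, 38]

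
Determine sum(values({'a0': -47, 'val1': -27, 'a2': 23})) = (-47) + (-27) + 23
= -51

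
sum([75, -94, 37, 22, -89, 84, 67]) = 75 + (-94) + 37 + 22 + (-89) + 84 + 67
= 102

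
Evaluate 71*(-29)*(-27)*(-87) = -4836591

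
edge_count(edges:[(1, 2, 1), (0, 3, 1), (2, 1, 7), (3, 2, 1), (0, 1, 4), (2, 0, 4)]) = 6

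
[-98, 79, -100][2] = -100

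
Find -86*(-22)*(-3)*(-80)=454080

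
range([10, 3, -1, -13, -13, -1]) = 23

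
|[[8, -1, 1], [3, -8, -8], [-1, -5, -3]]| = (1)*(8)*det([[-8, -8], [-5, -3]]) + (-1)*(-1)*det([[3, -8], [-1, -3]]) + (1)*(1)*det([[3, -8], [-1, -5]])
= -128 + -17 + -23
= -168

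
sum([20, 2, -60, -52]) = 20 + 2 + (-60) + (-52)
= -90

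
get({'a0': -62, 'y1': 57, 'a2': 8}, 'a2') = 8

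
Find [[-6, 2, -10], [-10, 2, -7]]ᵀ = [[-6, -10], [2, 2], [-10, -7]]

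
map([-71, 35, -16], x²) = (-71)²=5041, (35)²=1225, (-16)²=256
= [5041, 1225, 256]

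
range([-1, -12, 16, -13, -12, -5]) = 29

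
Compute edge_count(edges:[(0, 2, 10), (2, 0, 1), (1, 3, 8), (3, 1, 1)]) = 4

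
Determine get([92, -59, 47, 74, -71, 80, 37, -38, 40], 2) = 47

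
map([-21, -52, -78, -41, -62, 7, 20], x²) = (-21)²=441, (-52)²=2704, (-78)²=6084, (-41)²=1681, (-62)²=3844, (7)²=49, (20)²=400
= [441, 2704, 6084, 1681, 3844, 49, 400]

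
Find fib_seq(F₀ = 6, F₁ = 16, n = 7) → F_2 = F_1 + F_0 = 22
F_3 = F_2 + F_1 = 38
F_4 = F_3 + F_2 = 60
...
= [6, 16, 22, 38, 60, 98, 158]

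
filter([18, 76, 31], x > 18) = [76, 31]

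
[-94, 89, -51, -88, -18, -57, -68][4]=-18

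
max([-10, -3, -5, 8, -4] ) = 8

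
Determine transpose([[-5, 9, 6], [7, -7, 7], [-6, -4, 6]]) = [[-5, 7, -6], [9, -7, -4], [6, 7, 6]]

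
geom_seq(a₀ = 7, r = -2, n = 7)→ [7, -14, 28, -56, 112, -224, 448]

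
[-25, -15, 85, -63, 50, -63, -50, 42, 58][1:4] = [-15, 85, -63]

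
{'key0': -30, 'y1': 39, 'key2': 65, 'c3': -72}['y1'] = 39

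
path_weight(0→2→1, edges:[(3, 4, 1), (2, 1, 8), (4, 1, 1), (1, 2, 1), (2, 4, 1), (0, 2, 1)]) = w(0→2)=1 + w(2→1)=8
= 9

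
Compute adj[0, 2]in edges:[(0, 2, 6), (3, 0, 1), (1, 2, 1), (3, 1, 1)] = 6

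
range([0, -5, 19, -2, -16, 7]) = 35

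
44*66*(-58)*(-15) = 2526480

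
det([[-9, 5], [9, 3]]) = -72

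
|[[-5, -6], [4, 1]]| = 19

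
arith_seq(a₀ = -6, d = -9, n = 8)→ [-6, -15, -24, -33, -42, -51, -60, -69]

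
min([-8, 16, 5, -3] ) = -8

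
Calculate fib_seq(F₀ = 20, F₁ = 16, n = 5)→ [20, 16, 36, 52, 88]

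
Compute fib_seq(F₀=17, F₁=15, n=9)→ [17, 15, 32, 47, 79, 126, 205, 331, 536]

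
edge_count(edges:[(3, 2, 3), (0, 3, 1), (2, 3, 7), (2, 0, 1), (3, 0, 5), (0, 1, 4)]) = 6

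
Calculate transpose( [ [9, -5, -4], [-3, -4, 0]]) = [[9, -3], [-5, -4], [-4, 0]]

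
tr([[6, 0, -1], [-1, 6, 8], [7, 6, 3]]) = 15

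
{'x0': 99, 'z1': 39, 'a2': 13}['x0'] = 99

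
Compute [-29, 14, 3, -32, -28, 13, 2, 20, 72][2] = 3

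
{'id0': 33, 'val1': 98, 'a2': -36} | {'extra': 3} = {'id0': 33, 'val1': 98, 'a2': -36, 'extra': 3}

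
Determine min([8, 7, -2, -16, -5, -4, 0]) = -16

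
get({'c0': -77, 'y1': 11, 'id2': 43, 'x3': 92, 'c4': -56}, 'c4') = -56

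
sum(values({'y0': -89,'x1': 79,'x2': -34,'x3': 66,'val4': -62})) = (-89) + 79 + (-34) + 66 + (-62)
= -40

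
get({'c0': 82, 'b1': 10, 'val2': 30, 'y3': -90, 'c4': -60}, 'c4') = -60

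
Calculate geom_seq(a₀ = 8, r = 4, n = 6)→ [8, 32, 128, 512, 2048, 8192]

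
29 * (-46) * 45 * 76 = -4562280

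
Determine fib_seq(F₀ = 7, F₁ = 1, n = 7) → [7, 1, 8, 9, 17, 26, 43]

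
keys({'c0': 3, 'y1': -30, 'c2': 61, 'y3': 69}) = ['c0', 'y1', 'c2', 'y3']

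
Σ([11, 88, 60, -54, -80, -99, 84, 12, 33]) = 11 + 88 + 60 + (-54) + (-80) + (-99) + 84 + 12 + 33
= 55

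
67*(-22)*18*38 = -1008216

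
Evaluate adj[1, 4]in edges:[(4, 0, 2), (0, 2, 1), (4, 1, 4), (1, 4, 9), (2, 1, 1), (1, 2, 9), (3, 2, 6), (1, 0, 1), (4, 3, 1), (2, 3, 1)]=9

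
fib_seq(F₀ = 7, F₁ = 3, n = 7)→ [7, 3, 10, 13, 23, 36, 59]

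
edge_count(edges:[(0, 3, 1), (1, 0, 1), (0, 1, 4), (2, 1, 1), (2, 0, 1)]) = 5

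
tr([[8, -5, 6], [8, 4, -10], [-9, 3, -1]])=diagonal: 8 + 4 + (-1)
= 11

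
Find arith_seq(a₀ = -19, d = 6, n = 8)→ a_0 = -19 + 0*6 = -19
a_1 = -19 + 1*6 = -13
a_2 = -19 + 2*6 = -7
...
= [-19, -13, -7, -1, 5, 11, 17, 23]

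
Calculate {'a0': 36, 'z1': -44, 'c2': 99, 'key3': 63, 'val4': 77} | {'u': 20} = {'a0': 36, 'z1': -44, 'c2': 99, 'key3': 63, 'val4': 77, 'u': 20}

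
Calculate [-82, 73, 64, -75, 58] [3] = -75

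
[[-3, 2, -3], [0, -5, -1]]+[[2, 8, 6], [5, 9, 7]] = [[-1, 10, 3], [5, 4, 6]]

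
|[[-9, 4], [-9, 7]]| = (-9)*(7) - (4)*(-9)
= -27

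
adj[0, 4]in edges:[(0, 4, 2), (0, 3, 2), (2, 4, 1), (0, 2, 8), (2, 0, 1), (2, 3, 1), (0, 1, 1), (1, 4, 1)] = 2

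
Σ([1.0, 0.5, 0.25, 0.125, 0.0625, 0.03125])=1.96875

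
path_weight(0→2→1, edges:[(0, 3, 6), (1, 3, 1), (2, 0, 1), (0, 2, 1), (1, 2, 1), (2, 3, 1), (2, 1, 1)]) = w(0→2)=1 + w(2→1)=1
= 2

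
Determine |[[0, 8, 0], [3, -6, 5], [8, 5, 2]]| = (1)*(0)*det([[-6, 5], [5, 2]]) + (-1)*(8)*det([[3, 5], [8, 2]]) + (1)*(0)*det([[3, -6], [8, 5]])
= 0 + 272 + 0
= 272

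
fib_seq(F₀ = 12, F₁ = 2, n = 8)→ F_2 = F_1 + F_0 = 14
F_3 = F_2 + F_1 = 16
F_4 = F_3 + F_2 = 30
...
= [12, 2, 14, 16, 30, 46, 76, 122]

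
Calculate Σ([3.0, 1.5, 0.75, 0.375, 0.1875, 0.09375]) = 3.0 + 1.5 + 0.75 + 0.375 + 0.1875 + 0.09375
= 5.90625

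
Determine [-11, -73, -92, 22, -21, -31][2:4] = [-92, 22]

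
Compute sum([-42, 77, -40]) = (-42) + 77 + (-40)
= -5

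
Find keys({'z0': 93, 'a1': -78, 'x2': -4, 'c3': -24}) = ['z0', 'a1', 'x2', 'c3']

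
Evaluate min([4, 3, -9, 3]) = -9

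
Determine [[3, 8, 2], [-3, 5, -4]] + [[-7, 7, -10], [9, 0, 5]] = [[-4, 15, -8], [6, 5, 1]]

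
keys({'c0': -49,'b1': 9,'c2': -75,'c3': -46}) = ['c0', 'b1', 'c2', 'c3']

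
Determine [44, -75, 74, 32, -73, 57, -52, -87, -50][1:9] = [-75, 74, 32, -73, 57, -52, -87, -50]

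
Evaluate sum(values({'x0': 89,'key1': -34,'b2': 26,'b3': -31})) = 89 + (-34) + 26 + (-31)
= 50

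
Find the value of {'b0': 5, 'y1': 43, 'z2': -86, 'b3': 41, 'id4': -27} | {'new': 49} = {'b0': 5, 'y1': 43, 'z2': -86, 'b3': 41, 'id4': -27, 'new': 49}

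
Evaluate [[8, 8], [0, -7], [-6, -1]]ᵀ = [[8, 0, -6], [8, -7, -1]]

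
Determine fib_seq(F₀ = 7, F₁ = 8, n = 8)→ [7, 8, 15, 23, 38, 61, 99, 160]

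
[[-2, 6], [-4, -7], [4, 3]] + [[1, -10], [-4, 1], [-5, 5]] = [[-1, -4], [-8, -6], [-1, 8]]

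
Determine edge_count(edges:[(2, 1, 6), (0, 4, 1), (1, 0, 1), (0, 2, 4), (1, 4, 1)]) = 5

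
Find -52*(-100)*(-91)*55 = -26026000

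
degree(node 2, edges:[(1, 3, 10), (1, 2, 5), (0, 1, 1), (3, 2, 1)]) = 2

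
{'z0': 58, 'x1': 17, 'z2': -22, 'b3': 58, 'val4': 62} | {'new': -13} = {'z0': 58, 'x1': 17, 'z2': -22, 'b3': 58, 'val4': 62, 'new': -13}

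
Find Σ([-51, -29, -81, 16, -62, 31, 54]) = -122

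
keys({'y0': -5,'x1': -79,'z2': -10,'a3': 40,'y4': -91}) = ['y0', 'x1', 'z2', 'a3', 'y4']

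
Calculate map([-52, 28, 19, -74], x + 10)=-52+10=-42, 28+10=38, 19+10=29, -74+10=-64
= [-42, 38, 29, -64]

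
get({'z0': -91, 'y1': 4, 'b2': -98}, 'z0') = -91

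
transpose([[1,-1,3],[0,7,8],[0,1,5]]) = [[1, 0, 0], [-1, 7, 1], [3, 8, 5]]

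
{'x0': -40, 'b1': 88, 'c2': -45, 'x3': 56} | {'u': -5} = {'x0': -40, 'b1': 88, 'c2': -45, 'x3': 56, 'u': -5}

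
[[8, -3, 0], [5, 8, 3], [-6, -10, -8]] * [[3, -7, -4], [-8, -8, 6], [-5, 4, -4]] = C[0][0] = (8)*(3) + (-3)*(-8) + (0)*(-5) = 48
C[0][1] = (8)*(-7) + (-3)*(-8) + (0)*(4) = -32
C[0][2] = (8)*(-4) + (-3)*(6) + (0)*(-4) = -50
C[1][0] = (5)*(3) + (8)*(-8) + (3)*(-5) = -64
C[1][1] = (5)*(-7) + (8)*(-8) + (3)*(4) = -87
C[1][2] = (5)*(-4) + (8)*(6) + (3)*(-4) = 16
... (3 more cells)
= [[48, -32, -50], [-64, -87, 16], [102, 90, -4]]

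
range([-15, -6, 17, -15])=32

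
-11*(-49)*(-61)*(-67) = 2202893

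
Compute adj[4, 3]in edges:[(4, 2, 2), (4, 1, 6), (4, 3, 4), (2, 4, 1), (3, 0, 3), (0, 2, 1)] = 4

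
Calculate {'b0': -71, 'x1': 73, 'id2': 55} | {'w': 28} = {'b0': -71, 'x1': 73, 'id2': 55, 'w': 28}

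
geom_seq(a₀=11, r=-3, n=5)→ [11, -33, 99, -297, 891]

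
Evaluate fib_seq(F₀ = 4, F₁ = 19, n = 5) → F_2 = F_1 + F_0 = 23
F_3 = F_2 + F_1 = 42
F_4 = F_3 + F_2 = 65
= [4, 19, 23, 42, 65]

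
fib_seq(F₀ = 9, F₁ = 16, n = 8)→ F_2 = F_1 + F_0 = 25
F_3 = F_2 + F_1 = 41
F_4 = F_3 + F_2 = 66
...
= [9, 16, 25, 41, 66, 107, 173, 280]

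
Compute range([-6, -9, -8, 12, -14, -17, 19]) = 36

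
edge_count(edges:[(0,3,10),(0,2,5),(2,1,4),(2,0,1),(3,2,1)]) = 5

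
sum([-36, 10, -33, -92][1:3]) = -23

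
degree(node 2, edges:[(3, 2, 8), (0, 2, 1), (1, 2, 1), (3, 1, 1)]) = 3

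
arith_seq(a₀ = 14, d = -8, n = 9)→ [14, 6, -2, -10, -18, -26, -34, -42, -50]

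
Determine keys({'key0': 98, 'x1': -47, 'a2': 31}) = ['key0', 'x1', 'a2']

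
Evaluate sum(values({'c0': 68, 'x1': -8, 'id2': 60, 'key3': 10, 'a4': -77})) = 68 + (-8) + 60 + 10 + (-77)
= 53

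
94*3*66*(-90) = -1675080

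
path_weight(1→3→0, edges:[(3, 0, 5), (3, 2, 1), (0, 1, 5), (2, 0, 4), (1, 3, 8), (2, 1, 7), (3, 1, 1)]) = 13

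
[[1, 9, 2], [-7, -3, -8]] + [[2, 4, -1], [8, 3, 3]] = [[3, 13, 1], [1, 0, -5]]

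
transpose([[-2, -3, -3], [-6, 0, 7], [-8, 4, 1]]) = [[-2, -6, -8], [-3, 0, 4], [-3, 7, 1]]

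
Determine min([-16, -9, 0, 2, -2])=-16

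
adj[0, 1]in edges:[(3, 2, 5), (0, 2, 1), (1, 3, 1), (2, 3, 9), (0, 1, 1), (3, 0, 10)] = 1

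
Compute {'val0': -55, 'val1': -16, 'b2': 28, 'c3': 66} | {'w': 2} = {'val0': -55, 'val1': -16, 'b2': 28, 'c3': 66, 'w': 2}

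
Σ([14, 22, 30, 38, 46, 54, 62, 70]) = 336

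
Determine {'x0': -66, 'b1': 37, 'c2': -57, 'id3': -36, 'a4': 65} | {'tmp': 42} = {'x0': -66, 'b1': 37, 'c2': -57, 'id3': -36, 'a4': 65, 'tmp': 42}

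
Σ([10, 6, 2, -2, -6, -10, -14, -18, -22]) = 10 + 6 + 2 + (-2) + (-6) + (-10) + (-14) + (-18) + (-22)
= -54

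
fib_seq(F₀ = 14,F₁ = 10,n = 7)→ F_2 = F_1 + F_0 = 24
F_3 = F_2 + F_1 = 34
F_4 = F_3 + F_2 = 58
...
= [14, 10, 24, 34, 58, 92, 150]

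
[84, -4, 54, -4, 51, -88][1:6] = [-4, 54, -4, 51, -88]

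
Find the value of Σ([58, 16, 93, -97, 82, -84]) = 58 + 16 + 93 + (-97) + 82 + (-84)
= 68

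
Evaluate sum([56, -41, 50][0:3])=65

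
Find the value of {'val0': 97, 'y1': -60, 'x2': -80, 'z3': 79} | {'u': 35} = {'val0': 97, 'y1': -60, 'x2': -80, 'z3': 79, 'u': 35}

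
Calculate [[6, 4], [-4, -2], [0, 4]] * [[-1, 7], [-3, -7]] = [[-18, 14], [10, -14], [-12, -28]]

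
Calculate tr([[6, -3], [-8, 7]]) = diagonal: 6 + 7
= 13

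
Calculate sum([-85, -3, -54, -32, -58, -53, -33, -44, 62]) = (-85) + (-3) + (-54) + (-32) + (-58) + (-53) + (-33) + (-44) + 62
= -300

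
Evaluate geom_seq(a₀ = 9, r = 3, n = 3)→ [9, 27, 81]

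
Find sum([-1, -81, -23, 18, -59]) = (-1) + (-81) + (-23) + 18 + (-59)
= -146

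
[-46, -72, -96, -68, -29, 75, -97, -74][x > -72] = keep x where x > -72: -46✓, -72✗, -96✗, -68✓, -29✓, 75✓, -97✗, -74✗
= [-46, -68, -29, 75]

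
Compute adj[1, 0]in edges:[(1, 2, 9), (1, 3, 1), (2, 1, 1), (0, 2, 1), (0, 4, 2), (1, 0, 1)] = 1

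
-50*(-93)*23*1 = 106950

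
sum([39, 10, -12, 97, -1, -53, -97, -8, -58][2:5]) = 84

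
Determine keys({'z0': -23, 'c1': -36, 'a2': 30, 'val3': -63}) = ['z0', 'c1', 'a2', 'val3']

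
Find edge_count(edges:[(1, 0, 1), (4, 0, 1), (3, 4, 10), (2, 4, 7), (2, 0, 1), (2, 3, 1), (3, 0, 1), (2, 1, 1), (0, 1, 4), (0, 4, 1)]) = 10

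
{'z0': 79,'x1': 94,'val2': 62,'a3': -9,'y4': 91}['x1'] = 94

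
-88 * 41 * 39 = -140712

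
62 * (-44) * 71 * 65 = -12589720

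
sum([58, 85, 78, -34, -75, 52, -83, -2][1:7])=23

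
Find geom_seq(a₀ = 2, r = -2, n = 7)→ a_0 = 2*(-2)^0 = 2
a_1 = 2*(-2)^1 = -4
a_2 = 2*(-2)^2 = 8
...
= [2, -4, 8, -16, 32, -64, 128]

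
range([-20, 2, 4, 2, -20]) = 24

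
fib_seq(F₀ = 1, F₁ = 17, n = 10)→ F_2 = F_1 + F_0 = 18
F_3 = F_2 + F_1 = 35
F_4 = F_3 + F_2 = 53
...
= [1, 17, 18, 35, 53, 88, 141, 229, 370, 599]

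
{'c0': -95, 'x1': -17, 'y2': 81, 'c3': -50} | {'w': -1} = {'c0': -95, 'x1': -17, 'y2': 81, 'c3': -50, 'w': -1}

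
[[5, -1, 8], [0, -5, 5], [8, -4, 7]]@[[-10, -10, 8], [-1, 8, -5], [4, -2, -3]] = [[-17, -74, 21], [25, -50, 10], [-48, -126, 63]]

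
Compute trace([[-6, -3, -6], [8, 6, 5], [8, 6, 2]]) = diagonal: (-6) + 6 + 2
= 2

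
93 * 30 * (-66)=-184140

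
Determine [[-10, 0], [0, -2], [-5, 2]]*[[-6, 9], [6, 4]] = [[60, -90], [-12, -8], [42, -37]]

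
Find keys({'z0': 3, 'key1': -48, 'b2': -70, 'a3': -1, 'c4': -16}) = ['z0', 'key1', 'b2', 'a3', 'c4']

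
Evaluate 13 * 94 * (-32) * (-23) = 899392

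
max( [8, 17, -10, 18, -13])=18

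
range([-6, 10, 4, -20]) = 30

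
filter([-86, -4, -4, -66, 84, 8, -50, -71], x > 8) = [84]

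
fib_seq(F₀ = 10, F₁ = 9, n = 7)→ F_2 = F_1 + F_0 = 19
F_3 = F_2 + F_1 = 28
F_4 = F_3 + F_2 = 47
...
= [10, 9, 19, 28, 47, 75, 122]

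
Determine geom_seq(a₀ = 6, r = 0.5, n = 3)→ [6.0, 3.0, 1.5]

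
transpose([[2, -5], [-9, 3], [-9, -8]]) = [[2, -9, -9], [-5, 3, -8]]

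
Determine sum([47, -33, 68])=47 + (-33) + 68
= 82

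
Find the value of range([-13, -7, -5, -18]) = 13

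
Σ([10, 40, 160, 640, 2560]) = 10 + 40 + 160 + 640 + 2560
= 3410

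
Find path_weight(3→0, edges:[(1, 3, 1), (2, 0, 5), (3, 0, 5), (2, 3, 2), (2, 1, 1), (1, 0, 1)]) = w(3→0)=5
= 5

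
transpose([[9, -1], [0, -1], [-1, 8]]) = [[9, 0, -1], [-1, -1, 8]]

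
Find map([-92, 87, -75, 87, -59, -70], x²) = [8464, 7569, 5625, 7569, 3481, 4900]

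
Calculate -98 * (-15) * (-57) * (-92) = 7708680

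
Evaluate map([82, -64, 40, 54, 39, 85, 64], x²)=(82)²=6724, (-64)²=4096, (40)²=1600, (54)²=2916, (39)²=1521, (85)²=7225, (64)²=4096
= [6724, 4096, 1600, 2916, 1521, 7225, 4096]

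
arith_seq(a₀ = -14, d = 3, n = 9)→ [-14, -11, -8, -5, -2, 1, 4, 7, 10]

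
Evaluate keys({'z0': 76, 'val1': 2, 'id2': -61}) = ['z0', 'val1', 'id2']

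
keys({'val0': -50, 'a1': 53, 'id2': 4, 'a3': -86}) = ['val0', 'a1', 'id2', 'a3']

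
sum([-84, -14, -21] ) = -119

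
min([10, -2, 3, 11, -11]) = -11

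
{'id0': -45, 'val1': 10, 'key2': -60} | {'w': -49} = {'id0': -45, 'val1': 10, 'key2': -60, 'w': -49}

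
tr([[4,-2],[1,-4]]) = 0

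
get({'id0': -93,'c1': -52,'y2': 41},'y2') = 41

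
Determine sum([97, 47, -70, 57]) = 131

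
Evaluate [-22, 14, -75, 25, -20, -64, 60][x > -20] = [14, 25, 60]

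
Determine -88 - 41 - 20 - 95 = -244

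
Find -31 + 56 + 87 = 112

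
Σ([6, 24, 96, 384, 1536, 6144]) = 8190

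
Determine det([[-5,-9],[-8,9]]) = (-5)*(9) - (-9)*(-8)
= -117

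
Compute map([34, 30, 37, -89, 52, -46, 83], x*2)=[68, 60, 74, -178, 104, -92, 166]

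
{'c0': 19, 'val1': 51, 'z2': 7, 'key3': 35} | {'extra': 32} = {'c0': 19, 'val1': 51, 'z2': 7, 'key3': 35, 'extra': 32}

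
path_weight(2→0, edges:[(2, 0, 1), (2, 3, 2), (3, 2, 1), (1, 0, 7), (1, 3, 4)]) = 1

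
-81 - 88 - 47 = -216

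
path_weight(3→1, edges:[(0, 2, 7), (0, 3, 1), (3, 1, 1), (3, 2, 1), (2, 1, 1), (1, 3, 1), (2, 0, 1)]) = w(3→1)=1
= 1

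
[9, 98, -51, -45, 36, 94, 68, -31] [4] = 36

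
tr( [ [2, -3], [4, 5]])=diagonal: 2 + 5
= 7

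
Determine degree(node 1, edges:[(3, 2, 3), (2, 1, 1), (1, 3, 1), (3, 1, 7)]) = incident: (2,1), (1,3), (3,1)
= 3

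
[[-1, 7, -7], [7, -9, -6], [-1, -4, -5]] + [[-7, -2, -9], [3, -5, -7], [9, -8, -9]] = [[-8, 5, -16], [10, -14, -13], [8, -12, -14]]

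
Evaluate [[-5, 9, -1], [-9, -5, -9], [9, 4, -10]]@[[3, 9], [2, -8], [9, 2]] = C[0][0] = (-5)*(3) + (9)*(2) + (-1)*(9) = -6
C[0][1] = (-5)*(9) + (9)*(-8) + (-1)*(2) = -119
C[1][0] = (-9)*(3) + (-5)*(2) + (-9)*(9) = -118
C[1][1] = (-9)*(9) + (-5)*(-8) + (-9)*(2) = -59
C[2][0] = (9)*(3) + (4)*(2) + (-10)*(9) = -55
C[2][1] = (9)*(9) + (4)*(-8) + (-10)*(2) = 29
= [[-6, -119], [-118, -59], [-55, 29]]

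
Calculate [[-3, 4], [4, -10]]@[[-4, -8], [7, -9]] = C[0][0] = (-3)*(-4) + (4)*(7) = 40
C[0][1] = (-3)*(-8) + (4)*(-9) = -12
C[1][0] = (4)*(-4) + (-10)*(7) = -86
C[1][1] = (4)*(-8) + (-10)*(-9) = 58
= [[40, -12], [-86, 58]]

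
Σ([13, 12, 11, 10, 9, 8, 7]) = 13 + 12 + 11 + 10 + 9 + 8 + 7
= 70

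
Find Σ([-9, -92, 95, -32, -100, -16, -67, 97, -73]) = (-9) + (-92) + 95 + (-32) + (-100) + (-16) + (-67) + 97 + (-73)
= -197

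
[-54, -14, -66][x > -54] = [-14]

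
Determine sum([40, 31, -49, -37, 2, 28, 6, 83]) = 40 + 31 + (-49) + (-37) + 2 + 28 + 6 + 83
= 104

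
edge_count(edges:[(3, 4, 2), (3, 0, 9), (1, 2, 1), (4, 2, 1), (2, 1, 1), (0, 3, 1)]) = 6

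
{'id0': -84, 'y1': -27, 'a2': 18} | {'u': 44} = {'id0': -84, 'y1': -27, 'a2': 18, 'u': 44}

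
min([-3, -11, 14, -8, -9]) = -11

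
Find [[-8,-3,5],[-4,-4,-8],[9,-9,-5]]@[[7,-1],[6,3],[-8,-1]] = C[0][0] = (-8)*(7) + (-3)*(6) + (5)*(-8) = -114
C[0][1] = (-8)*(-1) + (-3)*(3) + (5)*(-1) = -6
C[1][0] = (-4)*(7) + (-4)*(6) + (-8)*(-8) = 12
C[1][1] = (-4)*(-1) + (-4)*(3) + (-8)*(-1) = 0
C[2][0] = (9)*(7) + (-9)*(6) + (-5)*(-8) = 49
C[2][1] = (9)*(-1) + (-9)*(3) + (-5)*(-1) = -31
= [[-114, -6], [12, 0], [49, -31]]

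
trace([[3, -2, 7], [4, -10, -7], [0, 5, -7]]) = diagonal: 3 + (-10) + (-7)
= -14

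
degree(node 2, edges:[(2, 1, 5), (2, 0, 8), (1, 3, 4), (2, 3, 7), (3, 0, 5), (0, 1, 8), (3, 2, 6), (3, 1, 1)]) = incident: (2,1), (2,0), (2,3), (3,2)
= 4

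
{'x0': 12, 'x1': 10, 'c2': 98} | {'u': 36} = {'x0': 12, 'x1': 10, 'c2': 98, 'u': 36}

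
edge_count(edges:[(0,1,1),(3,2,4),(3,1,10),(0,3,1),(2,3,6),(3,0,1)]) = 6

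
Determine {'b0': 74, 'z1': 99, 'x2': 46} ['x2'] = 46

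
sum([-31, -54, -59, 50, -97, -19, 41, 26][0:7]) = -169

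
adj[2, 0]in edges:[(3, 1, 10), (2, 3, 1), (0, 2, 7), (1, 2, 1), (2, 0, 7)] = 7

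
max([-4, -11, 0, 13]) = 13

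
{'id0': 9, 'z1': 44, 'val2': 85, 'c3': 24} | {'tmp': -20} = {'id0': 9, 'z1': 44, 'val2': 85, 'c3': 24, 'tmp': -20}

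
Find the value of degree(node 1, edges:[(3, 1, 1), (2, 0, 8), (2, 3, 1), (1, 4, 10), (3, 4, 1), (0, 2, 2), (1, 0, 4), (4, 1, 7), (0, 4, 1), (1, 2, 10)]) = incident: (3,1), (1,4), (1,0), (4,1), (1,2)
= 5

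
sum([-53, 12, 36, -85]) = -90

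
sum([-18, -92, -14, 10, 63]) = -51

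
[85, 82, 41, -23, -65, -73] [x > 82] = keep x where x > 82: 85✓, 82✗, 41✗, -23✗, -65✗, -73✗
= [85]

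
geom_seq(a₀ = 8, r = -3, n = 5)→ [8, -24, 72, -216, 648]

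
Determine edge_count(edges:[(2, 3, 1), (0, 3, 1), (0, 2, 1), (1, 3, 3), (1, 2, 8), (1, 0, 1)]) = 6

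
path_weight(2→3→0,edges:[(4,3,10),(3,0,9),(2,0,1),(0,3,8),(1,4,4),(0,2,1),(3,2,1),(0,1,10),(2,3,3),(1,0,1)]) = w(2→3)=3 + w(3→0)=9
= 12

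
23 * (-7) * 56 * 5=-45080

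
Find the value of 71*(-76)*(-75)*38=15378600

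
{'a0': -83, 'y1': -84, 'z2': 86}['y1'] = -84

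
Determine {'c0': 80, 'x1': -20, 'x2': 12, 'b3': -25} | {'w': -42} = {'c0': 80, 'x1': -20, 'x2': 12, 'b3': -25, 'w': -42}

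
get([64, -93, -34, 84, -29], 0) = 64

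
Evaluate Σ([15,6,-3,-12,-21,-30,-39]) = -84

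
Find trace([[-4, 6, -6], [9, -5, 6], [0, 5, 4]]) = diagonal: (-4) + (-5) + 4
= -5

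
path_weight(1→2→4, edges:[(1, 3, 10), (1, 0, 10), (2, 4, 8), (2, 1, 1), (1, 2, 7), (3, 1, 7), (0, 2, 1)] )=15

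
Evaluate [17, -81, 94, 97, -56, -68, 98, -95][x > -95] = [17, -81, 94, 97, -56, -68, 98]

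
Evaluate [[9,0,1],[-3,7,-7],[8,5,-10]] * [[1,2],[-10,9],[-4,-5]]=C[0][0] = (9)*(1) + (0)*(-10) + (1)*(-4) = 5
C[0][1] = (9)*(2) + (0)*(9) + (1)*(-5) = 13
C[1][0] = (-3)*(1) + (7)*(-10) + (-7)*(-4) = -45
C[1][1] = (-3)*(2) + (7)*(9) + (-7)*(-5) = 92
C[2][0] = (8)*(1) + (5)*(-10) + (-10)*(-4) = -2
C[2][1] = (8)*(2) + (5)*(9) + (-10)*(-5) = 111
= [[5, 13], [-45, 92], [-2, 111]]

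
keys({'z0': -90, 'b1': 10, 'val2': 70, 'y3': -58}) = ['z0', 'b1', 'val2', 'y3']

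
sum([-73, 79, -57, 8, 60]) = (-73) + 79 + (-57) + 8 + 60
= 17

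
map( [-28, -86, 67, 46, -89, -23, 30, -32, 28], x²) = [784, 7396, 4489, 2116, 7921, 529, 900, 1024, 784]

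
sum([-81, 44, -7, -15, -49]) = -108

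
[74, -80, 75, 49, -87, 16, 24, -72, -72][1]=-80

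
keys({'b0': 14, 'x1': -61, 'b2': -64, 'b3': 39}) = ['b0', 'x1', 'b2', 'b3']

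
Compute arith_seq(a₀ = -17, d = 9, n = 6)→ a_0 = -17 + 0*9 = -17
a_1 = -17 + 1*9 = -8
a_2 = -17 + 2*9 = 1
...
= [-17, -8, 1, 10, 19, 28]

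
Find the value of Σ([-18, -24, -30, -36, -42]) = -150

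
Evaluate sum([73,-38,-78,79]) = 73 + (-38) + (-78) + 79
= 36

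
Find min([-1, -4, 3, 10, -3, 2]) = -4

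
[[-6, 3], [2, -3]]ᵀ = [[-6, 2], [3, -3]]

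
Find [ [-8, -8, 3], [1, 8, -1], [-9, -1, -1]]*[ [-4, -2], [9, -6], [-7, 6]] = C[0][0] = (-8)*(-4) + (-8)*(9) + (3)*(-7) = -61
C[0][1] = (-8)*(-2) + (-8)*(-6) + (3)*(6) = 82
C[1][0] = (1)*(-4) + (8)*(9) + (-1)*(-7) = 75
C[1][1] = (1)*(-2) + (8)*(-6) + (-1)*(6) = -56
C[2][0] = (-9)*(-4) + (-1)*(9) + (-1)*(-7) = 34
C[2][1] = (-9)*(-2) + (-1)*(-6) + (-1)*(6) = 18
= [[-61, 82], [75, -56], [34, 18]]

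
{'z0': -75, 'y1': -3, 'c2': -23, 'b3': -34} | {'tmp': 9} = {'z0': -75, 'y1': -3, 'c2': -23, 'b3': -34, 'tmp': 9}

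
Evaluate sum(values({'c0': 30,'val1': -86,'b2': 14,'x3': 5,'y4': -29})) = 30 + (-86) + 14 + 5 + (-29)
= -66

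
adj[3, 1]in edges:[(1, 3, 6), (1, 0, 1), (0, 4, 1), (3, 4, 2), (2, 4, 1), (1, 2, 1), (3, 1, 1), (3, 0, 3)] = 1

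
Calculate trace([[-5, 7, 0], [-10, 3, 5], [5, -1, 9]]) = 7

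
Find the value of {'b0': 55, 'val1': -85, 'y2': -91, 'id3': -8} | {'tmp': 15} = {'b0': 55, 'val1': -85, 'y2': -91, 'id3': -8, 'tmp': 15}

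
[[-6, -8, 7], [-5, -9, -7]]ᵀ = [[-6, -5], [-8, -9], [7, -7]]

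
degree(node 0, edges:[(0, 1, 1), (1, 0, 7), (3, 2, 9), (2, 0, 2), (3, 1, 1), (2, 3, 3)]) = 3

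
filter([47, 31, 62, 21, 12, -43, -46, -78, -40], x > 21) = [47, 31, 62]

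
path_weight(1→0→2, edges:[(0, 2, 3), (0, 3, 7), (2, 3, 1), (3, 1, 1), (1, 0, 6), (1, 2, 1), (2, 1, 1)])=9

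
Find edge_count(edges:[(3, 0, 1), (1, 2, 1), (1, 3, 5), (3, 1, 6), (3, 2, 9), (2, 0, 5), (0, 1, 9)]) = 7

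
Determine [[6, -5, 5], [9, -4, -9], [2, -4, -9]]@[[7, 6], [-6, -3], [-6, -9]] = [[42, 6], [141, 147], [92, 105]]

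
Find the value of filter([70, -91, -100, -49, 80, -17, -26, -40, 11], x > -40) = keep x where x > -40: 70✓, -91✗, -100✗, -49✗, 80✓, -17✓, -26✓, -40✗, 11✓
= [70, 80, -17, -26, 11]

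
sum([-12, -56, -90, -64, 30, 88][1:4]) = -210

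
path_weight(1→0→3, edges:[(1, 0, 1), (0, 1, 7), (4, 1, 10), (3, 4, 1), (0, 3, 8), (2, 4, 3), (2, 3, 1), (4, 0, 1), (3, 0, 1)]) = 9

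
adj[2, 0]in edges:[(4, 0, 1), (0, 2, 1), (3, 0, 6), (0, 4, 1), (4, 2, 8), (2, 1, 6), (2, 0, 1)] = 1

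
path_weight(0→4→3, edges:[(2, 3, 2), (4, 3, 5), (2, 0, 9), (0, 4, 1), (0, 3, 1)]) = w(0→4)=1 + w(4→3)=5
= 6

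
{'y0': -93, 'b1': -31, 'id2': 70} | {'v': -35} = {'y0': -93, 'b1': -31, 'id2': 70, 'v': -35}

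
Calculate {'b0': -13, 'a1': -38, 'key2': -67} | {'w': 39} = {'b0': -13, 'a1': -38, 'key2': -67, 'w': 39}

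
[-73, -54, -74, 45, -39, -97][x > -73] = keep x where x > -73: -73✗, -54✓, -74✗, 45✓, -39✓, -97✗
= [-54, 45, -39]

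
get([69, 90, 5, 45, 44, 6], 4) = 44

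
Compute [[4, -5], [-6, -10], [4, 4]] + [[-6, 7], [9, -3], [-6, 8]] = [[-2, 2], [3, -13], [-2, 12]]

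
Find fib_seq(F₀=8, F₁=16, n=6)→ F_2 = F_1 + F_0 = 24
F_3 = F_2 + F_1 = 40
F_4 = F_3 + F_2 = 64
...
= [8, 16, 24, 40, 64, 104]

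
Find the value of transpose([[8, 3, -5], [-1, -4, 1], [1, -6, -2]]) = [[8, -1, 1], [3, -4, -6], [-5, 1, -2]]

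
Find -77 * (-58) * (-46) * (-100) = 20543600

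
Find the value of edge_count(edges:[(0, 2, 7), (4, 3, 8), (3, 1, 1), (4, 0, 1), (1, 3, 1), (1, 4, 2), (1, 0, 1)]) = 7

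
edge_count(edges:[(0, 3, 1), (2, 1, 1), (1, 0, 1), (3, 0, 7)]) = 4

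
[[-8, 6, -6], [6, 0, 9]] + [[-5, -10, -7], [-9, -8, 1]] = [[-13, -4, -13], [-3, -8, 10]]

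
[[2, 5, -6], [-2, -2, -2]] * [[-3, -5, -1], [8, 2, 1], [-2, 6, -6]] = C[0][0] = (2)*(-3) + (5)*(8) + (-6)*(-2) = 46
C[0][1] = (2)*(-5) + (5)*(2) + (-6)*(6) = -36
C[0][2] = (2)*(-1) + (5)*(1) + (-6)*(-6) = 39
C[1][0] = (-2)*(-3) + (-2)*(8) + (-2)*(-2) = -6
C[1][1] = (-2)*(-5) + (-2)*(2) + (-2)*(6) = -6
C[1][2] = (-2)*(-1) + (-2)*(1) + (-2)*(-6) = 12
= [[46, -36, 39], [-6, -6, 12]]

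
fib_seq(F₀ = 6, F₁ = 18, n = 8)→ [6, 18, 24, 42, 66, 108, 174, 282]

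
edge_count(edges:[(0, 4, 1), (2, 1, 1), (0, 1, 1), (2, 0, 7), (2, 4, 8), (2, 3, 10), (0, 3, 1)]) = 7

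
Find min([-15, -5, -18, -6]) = -18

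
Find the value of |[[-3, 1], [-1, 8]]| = -23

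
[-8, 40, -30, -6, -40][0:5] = [-8, 40, -30, -6, -40]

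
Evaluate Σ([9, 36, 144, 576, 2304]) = 9 + 36 + 144 + 576 + 2304
= 3069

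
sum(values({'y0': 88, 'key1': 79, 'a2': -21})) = 146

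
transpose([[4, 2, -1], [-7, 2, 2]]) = [[4, -7], [2, 2], [-1, 2]]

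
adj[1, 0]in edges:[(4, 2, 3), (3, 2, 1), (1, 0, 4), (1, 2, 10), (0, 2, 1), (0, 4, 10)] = 4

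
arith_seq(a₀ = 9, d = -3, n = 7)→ a_0 = 9 + 0*-3 = 9
a_1 = 9 + 1*-3 = 6
a_2 = 9 + 2*-3 = 3
...
= [9, 6, 3, 0, -3, -6, -9]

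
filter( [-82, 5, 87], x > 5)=[87]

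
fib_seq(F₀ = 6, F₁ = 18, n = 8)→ F_2 = F_1 + F_0 = 24
F_3 = F_2 + F_1 = 42
F_4 = F_3 + F_2 = 66
...
= [6, 18, 24, 42, 66, 108, 174, 282]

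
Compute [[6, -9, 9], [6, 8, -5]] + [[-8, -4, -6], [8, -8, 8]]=[[-2, -13, 3], [14, 0, 3]]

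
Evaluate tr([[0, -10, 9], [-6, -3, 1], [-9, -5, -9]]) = diagonal: 0 + (-3) + (-9)
= -12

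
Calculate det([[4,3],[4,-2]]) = (4)*(-2) - (3)*(4)
= -20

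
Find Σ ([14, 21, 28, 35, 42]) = 14 + 21 + 28 + 35 + 42
= 140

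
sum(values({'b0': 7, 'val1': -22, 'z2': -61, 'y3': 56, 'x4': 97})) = 7 + (-22) + (-61) + 56 + 97
= 77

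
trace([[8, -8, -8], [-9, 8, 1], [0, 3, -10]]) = 6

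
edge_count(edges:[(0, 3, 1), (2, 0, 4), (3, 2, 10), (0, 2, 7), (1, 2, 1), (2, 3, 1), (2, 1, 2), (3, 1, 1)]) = 8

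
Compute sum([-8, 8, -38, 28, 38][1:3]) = -30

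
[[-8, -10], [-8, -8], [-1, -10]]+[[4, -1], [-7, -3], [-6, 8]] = [[-4, -11], [-15, -11], [-7, -2]]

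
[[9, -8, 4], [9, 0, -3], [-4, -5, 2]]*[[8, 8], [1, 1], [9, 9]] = [[100, 100], [45, 45], [-19, -19]]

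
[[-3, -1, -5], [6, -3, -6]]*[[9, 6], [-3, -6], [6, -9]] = C[0][0] = (-3)*(9) + (-1)*(-3) + (-5)*(6) = -54
C[0][1] = (-3)*(6) + (-1)*(-6) + (-5)*(-9) = 33
C[1][0] = (6)*(9) + (-3)*(-3) + (-6)*(6) = 27
C[1][1] = (6)*(6) + (-3)*(-6) + (-6)*(-9) = 108
= [[-54, 33], [27, 108]]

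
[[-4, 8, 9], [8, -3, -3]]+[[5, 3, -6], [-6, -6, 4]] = [[1, 11, 3], [2, -9, 1]]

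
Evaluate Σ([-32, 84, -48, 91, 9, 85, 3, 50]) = (-32) + 84 + (-48) + 91 + 9 + 85 + 3 + 50
= 242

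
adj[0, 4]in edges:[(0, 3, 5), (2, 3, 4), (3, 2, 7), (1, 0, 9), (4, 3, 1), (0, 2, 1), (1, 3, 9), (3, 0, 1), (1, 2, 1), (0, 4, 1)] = 1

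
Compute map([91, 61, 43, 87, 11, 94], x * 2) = 91*2=182, 61*2=122, 43*2=86, 87*2=174, 11*2=22, 94*2=188
= [182, 122, 86, 174, 22, 188]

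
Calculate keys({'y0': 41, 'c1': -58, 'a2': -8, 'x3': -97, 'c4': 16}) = ['y0', 'c1', 'a2', 'x3', 'c4']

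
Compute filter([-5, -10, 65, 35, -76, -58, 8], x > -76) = keep x where x > -76: -5✓, -10✓, 65✓, 35✓, -76✗, -58✓, 8✓
= [-5, -10, 65, 35, -58, 8]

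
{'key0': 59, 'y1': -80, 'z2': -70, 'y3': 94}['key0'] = 59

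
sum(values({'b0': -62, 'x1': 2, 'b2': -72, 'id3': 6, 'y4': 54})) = -72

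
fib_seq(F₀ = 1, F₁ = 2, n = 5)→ F_2 = F_1 + F_0 = 3
F_3 = F_2 + F_1 = 5
F_4 = F_3 + F_2 = 8
= [1, 2, 3, 5, 8]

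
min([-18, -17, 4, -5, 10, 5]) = -18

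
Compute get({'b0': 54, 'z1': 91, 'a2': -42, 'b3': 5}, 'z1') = 91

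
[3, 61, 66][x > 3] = keep x where x > 3: 3✗, 61✓, 66✓
= [61, 66]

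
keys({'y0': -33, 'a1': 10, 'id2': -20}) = ['y0', 'a1', 'id2']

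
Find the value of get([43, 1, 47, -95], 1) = 1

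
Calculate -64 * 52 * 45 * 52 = -7787520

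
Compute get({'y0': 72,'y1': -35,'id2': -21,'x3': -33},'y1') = -35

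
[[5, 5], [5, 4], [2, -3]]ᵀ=[[5, 5, 2], [5, 4, -3]]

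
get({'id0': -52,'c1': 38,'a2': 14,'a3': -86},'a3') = -86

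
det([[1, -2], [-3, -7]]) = (1)*(-7) - (-2)*(-3)
= -13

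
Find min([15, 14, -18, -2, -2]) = -18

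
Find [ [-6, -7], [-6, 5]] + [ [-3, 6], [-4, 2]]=[[-9, -1], [-10, 7]]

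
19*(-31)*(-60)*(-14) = -494760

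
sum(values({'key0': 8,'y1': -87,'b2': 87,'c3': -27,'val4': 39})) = 20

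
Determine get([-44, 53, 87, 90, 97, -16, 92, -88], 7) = -88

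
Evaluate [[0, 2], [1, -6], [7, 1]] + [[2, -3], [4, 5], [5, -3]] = [[2, -1], [5, -1], [12, -2]]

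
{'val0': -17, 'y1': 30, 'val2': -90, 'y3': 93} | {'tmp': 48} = {'val0': -17, 'y1': 30, 'val2': -90, 'y3': 93, 'tmp': 48}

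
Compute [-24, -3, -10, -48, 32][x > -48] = keep x where x > -48: -24✓, -3✓, -10✓, -48✗, 32✓
= [-24, -3, -10, 32]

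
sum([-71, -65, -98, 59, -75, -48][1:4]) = slice → [-65, -98, 59]
(-65) + (-98) + 59
= -104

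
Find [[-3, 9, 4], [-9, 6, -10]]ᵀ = [[-3, -9], [9, 6], [4, -10]]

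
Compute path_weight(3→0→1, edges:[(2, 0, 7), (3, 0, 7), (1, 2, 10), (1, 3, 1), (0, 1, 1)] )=w(3→0)=7 + w(0→1)=1
= 8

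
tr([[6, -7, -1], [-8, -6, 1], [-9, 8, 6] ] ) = 6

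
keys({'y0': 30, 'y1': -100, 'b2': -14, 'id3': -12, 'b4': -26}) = ['y0', 'y1', 'b2', 'id3', 'b4']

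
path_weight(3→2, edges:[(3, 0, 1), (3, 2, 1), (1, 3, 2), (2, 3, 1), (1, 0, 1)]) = w(3→2)=1
= 1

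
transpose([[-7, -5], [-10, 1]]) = [[-7, -10], [-5, 1]]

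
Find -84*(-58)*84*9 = 3683232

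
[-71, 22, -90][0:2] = [-71, 22]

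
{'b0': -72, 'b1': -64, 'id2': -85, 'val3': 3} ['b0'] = -72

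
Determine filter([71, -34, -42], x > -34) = [71]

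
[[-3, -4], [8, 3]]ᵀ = [[-3, 8], [-4, 3]]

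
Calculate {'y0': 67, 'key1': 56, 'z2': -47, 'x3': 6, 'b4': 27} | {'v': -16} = {'y0': 67, 'key1': 56, 'z2': -47, 'x3': 6, 'b4': 27, 'v': -16}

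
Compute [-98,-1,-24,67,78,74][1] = -1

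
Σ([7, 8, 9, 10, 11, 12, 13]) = 70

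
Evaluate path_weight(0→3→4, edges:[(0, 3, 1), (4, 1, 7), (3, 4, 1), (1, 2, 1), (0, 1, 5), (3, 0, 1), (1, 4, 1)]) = 2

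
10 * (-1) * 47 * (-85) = 39950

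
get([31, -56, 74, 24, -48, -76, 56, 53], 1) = -56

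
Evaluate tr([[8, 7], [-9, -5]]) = 3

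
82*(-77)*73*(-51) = 23507022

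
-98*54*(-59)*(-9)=-2810052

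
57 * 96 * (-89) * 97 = -47239776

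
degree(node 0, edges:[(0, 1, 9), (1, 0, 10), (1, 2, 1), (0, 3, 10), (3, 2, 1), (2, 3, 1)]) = incident: (0,1), (1,0), (0,3)
= 3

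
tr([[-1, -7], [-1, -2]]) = diagonal: (-1) + (-2)
= -3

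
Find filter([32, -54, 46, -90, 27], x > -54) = keep x where x > -54: 32✓, -54✗, 46✓, -90✗, 27✓
= [32, 46, 27]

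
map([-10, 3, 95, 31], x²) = (-10)²=100, (3)²=9, (95)²=9025, (31)²=961
= [100, 9, 9025, 961]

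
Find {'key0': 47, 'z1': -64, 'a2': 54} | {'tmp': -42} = {'key0': 47, 'z1': -64, 'a2': 54, 'tmp': -42}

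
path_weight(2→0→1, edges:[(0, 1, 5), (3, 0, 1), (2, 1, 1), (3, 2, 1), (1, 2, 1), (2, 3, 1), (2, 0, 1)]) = 6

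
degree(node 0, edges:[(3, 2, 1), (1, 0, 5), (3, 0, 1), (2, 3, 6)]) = incident: (1,0), (3,0)
= 2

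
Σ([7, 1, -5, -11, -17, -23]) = 7 + 1 + (-5) + (-11) + (-17) + (-23)
= -48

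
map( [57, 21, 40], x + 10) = 57+10=67, 21+10=31, 40+10=50
= [67, 31, 50]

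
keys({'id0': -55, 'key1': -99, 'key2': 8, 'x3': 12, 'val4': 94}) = ['id0', 'key1', 'key2', 'x3', 'val4']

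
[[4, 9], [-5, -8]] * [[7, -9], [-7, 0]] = [[-35, -36], [21, 45]]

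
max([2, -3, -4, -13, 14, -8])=14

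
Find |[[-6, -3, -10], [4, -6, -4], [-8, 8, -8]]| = (1)*(-6)*det([[-6, -4], [8, -8]]) + (-1)*(-3)*det([[4, -4], [-8, -8]]) + (1)*(-10)*det([[4, -6], [-8, 8]])
= -480 + -192 + 160
= -512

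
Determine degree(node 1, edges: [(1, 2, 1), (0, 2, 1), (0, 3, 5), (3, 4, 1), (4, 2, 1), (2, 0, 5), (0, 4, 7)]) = incident: (1,2)
= 1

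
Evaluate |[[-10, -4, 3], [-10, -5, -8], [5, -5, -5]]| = (1)*(-10)*det([[-5, -8], [-5, -5]]) + (-1)*(-4)*det([[-10, -8], [5, -5]]) + (1)*(3)*det([[-10, -5], [5, -5]])
= 150 + 360 + 225
= 735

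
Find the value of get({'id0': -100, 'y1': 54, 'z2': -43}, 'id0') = -100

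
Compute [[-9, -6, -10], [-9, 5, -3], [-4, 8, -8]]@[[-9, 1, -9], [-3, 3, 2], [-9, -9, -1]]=C[0][0] = (-9)*(-9) + (-6)*(-3) + (-10)*(-9) = 189
C[0][1] = (-9)*(1) + (-6)*(3) + (-10)*(-9) = 63
C[0][2] = (-9)*(-9) + (-6)*(2) + (-10)*(-1) = 79
C[1][0] = (-9)*(-9) + (5)*(-3) + (-3)*(-9) = 93
C[1][1] = (-9)*(1) + (5)*(3) + (-3)*(-9) = 33
C[1][2] = (-9)*(-9) + (5)*(2) + (-3)*(-1) = 94
... (3 more cells)
= [[189, 63, 79], [93, 33, 94], [84, 92, 60]]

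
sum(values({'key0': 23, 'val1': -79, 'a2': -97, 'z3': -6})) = 23 + (-79) + (-97) + (-6)
= -159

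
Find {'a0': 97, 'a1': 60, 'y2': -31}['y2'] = -31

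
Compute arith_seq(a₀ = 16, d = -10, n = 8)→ [16, 6, -4, -14, -24, -34, -44, -54]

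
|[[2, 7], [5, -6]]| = (2)*(-6) - (7)*(5)
= -47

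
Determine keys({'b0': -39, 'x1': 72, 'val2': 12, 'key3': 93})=['b0', 'x1', 'val2', 'key3']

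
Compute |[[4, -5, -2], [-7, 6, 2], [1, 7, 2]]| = 22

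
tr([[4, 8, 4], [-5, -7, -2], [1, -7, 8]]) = 5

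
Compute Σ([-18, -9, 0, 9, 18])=(-18) + (-9) + 0 + 9 + 18
= 0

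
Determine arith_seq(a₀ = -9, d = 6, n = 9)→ [-9, -3, 3, 9, 15, 21, 27, 33, 39]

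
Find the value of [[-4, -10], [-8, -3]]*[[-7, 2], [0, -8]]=[[28, 72], [56, 8]]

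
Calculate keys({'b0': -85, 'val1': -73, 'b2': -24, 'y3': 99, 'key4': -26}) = ['b0', 'val1', 'b2', 'y3', 'key4']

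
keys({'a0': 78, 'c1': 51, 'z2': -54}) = ['a0', 'c1', 'z2']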